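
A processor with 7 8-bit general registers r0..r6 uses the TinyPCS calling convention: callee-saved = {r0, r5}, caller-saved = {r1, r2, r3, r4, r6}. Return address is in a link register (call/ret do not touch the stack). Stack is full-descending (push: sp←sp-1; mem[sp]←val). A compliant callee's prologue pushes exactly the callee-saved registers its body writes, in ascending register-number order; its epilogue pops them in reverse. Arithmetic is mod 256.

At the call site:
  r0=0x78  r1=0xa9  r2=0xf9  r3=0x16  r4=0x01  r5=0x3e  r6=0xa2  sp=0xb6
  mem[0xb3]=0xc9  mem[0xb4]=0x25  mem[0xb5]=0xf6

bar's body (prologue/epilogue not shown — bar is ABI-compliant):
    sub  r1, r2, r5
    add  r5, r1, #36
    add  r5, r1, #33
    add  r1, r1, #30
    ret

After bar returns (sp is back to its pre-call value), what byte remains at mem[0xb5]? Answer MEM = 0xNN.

prologue: push r5 → mem[0xb5]=0x3e, sp=0xb5
body[0] sub  r1, r2, r5 → r1=0xbb
body[1] add  r5, r1, #36 → r5=0xdf
body[2] add  r5, r1, #33 → r5=0xdc
body[3] add  r1, r1, #30 → r1=0xd9
epilogue: pop r5=0x3e, sp=0xb6
prologue pushed ['r5'] at ['0xb5']

MEM = 0x3e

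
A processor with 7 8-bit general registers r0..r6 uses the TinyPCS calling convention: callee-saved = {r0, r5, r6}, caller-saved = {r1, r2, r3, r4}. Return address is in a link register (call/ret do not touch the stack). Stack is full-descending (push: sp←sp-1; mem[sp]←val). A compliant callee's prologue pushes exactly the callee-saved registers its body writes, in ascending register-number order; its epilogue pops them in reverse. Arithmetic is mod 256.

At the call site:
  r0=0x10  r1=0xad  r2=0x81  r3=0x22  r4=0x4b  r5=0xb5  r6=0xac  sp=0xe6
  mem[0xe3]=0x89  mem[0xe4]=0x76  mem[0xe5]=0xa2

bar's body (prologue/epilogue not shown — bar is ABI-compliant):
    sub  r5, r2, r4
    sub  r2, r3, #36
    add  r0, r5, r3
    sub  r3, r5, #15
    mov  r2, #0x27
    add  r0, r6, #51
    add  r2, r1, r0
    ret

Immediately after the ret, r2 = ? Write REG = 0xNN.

REG = 0x8c

prologue: push r0 → mem[0xe5]=0x10, sp=0xe5
prologue: push r5 → mem[0xe4]=0xb5, sp=0xe4
body[0] sub  r5, r2, r4 → r5=0x36
body[1] sub  r2, r3, #36 → r2=0xfe
body[2] add  r0, r5, r3 → r0=0x58
body[3] sub  r3, r5, #15 → r3=0x27
body[4] mov  r2, #0x27 → r2=0x27
body[5] add  r0, r6, #51 → r0=0xdf
body[6] add  r2, r1, r0 → r2=0x8c
epilogue: pop r5=0xb5, sp=0xe5
epilogue: pop r0=0x10, sp=0xe6
r2 is caller-saved → body value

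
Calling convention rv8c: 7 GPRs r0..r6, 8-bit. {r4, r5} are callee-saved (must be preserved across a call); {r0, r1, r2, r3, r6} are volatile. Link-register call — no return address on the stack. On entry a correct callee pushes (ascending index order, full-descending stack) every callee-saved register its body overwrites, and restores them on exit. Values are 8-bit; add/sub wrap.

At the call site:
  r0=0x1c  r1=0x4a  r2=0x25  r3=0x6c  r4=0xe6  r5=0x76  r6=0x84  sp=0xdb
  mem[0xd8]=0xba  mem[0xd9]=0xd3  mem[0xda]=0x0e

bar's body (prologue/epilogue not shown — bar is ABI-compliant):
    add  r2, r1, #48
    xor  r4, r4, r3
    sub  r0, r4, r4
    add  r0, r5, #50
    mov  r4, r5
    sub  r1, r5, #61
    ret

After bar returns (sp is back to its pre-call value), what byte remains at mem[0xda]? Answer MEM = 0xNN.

prologue: push r4 → mem[0xda]=0xe6, sp=0xda
body[0] add  r2, r1, #48 → r2=0x7a
body[1] xor  r4, r4, r3 → r4=0x8a
body[2] sub  r0, r4, r4 → r0=0x00
body[3] add  r0, r5, #50 → r0=0xa8
body[4] mov  r4, r5 → r4=0x76
body[5] sub  r1, r5, #61 → r1=0x39
epilogue: pop r4=0xe6, sp=0xdb
prologue pushed ['r4'] at ['0xda']

MEM = 0xe6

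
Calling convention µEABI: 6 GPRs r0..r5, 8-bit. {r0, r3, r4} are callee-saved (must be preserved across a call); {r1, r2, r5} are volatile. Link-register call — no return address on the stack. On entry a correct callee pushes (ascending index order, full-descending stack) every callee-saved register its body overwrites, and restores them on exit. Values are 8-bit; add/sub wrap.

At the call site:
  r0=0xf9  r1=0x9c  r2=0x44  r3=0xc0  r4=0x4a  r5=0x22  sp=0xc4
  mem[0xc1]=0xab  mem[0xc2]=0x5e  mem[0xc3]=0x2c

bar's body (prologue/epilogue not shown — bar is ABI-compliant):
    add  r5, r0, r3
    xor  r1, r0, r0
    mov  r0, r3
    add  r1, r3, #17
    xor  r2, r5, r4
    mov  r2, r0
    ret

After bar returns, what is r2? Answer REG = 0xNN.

REG = 0xc0

prologue: push r0 → mem[0xc3]=0xf9, sp=0xc3
body[0] add  r5, r0, r3 → r5=0xb9
body[1] xor  r1, r0, r0 → r1=0x00
body[2] mov  r0, r3 → r0=0xc0
body[3] add  r1, r3, #17 → r1=0xd1
body[4] xor  r2, r5, r4 → r2=0xf3
body[5] mov  r2, r0 → r2=0xc0
epilogue: pop r0=0xf9, sp=0xc4
r2 is caller-saved → body value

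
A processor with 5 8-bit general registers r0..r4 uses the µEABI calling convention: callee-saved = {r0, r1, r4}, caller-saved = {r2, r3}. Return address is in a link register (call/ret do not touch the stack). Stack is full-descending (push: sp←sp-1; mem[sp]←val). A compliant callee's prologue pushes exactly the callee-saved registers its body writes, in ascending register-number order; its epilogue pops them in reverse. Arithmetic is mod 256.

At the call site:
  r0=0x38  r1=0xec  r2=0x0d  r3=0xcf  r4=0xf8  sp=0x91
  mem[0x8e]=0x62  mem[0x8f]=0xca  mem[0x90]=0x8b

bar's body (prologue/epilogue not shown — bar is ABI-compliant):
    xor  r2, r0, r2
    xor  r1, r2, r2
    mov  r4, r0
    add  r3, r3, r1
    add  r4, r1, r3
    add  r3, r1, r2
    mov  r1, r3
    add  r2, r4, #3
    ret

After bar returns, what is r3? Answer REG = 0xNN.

prologue: push r1 → mem[0x90]=0xec, sp=0x90
prologue: push r4 → mem[0x8f]=0xf8, sp=0x8f
body[0] xor  r2, r0, r2 → r2=0x35
body[1] xor  r1, r2, r2 → r1=0x00
body[2] mov  r4, r0 → r4=0x38
body[3] add  r3, r3, r1 → r3=0xcf
body[4] add  r4, r1, r3 → r4=0xcf
body[5] add  r3, r1, r2 → r3=0x35
body[6] mov  r1, r3 → r1=0x35
body[7] add  r2, r4, #3 → r2=0xd2
epilogue: pop r4=0xf8, sp=0x90
epilogue: pop r1=0xec, sp=0x91
r3 is caller-saved → body value

REG = 0x35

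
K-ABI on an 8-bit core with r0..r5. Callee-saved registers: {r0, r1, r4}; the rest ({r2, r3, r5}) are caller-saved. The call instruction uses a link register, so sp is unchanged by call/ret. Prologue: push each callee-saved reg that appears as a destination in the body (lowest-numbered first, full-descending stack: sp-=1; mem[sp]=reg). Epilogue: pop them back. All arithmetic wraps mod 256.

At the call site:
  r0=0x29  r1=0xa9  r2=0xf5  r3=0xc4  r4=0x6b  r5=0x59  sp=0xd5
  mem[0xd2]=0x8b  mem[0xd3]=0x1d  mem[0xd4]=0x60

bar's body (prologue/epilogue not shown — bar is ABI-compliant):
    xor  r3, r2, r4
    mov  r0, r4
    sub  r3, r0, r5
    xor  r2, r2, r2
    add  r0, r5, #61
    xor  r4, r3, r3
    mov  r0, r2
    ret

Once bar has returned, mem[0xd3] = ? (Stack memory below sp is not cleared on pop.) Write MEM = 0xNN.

prologue: push r0 → mem[0xd4]=0x29, sp=0xd4
prologue: push r4 → mem[0xd3]=0x6b, sp=0xd3
body[0] xor  r3, r2, r4 → r3=0x9e
body[1] mov  r0, r4 → r0=0x6b
body[2] sub  r3, r0, r5 → r3=0x12
body[3] xor  r2, r2, r2 → r2=0x00
body[4] add  r0, r5, #61 → r0=0x96
body[5] xor  r4, r3, r3 → r4=0x00
body[6] mov  r0, r2 → r0=0x00
epilogue: pop r4=0x6b, sp=0xd4
epilogue: pop r0=0x29, sp=0xd5
prologue pushed ['r0', 'r4'] at ['0xd4', '0xd3']

MEM = 0x6b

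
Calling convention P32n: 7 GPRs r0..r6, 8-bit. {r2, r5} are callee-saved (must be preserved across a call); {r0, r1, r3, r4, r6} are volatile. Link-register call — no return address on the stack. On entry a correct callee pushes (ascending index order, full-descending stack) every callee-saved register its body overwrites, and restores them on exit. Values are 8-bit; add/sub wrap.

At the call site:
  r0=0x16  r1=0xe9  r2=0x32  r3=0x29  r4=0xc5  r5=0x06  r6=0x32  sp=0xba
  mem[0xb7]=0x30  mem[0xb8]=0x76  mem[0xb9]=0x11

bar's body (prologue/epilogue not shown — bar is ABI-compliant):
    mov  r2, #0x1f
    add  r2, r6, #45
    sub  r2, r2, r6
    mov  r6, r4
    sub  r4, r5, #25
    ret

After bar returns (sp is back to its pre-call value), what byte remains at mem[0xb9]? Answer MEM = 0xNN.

MEM = 0x32

prologue: push r2 -> mem[0xb9]=0x32, sp=0xb9
body[0] mov  r2, #0x1f -> r2=0x1f
body[1] add  r2, r6, #45 -> r2=0x5f
body[2] sub  r2, r2, r6 -> r2=0x2d
body[3] mov  r6, r4 -> r6=0xc5
body[4] sub  r4, r5, #25 -> r4=0xed
epilogue: pop r2=0x32, sp=0xba
prologue pushed ['r2'] at ['0xb9']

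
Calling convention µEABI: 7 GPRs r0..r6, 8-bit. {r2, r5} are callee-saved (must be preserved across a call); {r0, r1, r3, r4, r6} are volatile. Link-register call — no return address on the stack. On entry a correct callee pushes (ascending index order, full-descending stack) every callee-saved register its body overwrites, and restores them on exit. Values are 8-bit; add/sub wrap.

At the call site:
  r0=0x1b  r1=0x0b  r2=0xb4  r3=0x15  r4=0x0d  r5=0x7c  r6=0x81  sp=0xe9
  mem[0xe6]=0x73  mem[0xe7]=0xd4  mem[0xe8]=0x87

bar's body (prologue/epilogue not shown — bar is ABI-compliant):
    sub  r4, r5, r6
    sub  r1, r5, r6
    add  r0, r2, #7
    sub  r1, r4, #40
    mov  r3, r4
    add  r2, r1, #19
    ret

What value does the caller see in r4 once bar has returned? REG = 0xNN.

prologue: push r2 -> mem[0xe8]=0xb4, sp=0xe8
body[0] sub  r4, r5, r6 -> r4=0xfb
body[1] sub  r1, r5, r6 -> r1=0xfb
body[2] add  r0, r2, #7 -> r0=0xbb
body[3] sub  r1, r4, #40 -> r1=0xd3
body[4] mov  r3, r4 -> r3=0xfb
body[5] add  r2, r1, #19 -> r2=0xe6
epilogue: pop r2=0xb4, sp=0xe9
r4 is caller-saved -> body value

REG = 0xfb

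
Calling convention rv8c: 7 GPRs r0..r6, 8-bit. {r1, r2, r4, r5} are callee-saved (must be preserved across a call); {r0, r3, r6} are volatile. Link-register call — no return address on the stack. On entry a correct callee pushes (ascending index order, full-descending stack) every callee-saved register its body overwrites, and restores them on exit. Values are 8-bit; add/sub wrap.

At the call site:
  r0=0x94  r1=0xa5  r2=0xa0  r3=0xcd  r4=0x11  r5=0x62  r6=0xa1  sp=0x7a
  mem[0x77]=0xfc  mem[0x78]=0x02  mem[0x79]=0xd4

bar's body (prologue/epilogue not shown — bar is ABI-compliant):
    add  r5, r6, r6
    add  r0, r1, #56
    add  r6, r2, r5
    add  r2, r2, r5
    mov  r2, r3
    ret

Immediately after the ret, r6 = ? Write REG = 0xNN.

REG = 0xe2

prologue: push r2 -> mem[0x79]=0xa0, sp=0x79
prologue: push r5 -> mem[0x78]=0x62, sp=0x78
body[0] add  r5, r6, r6 -> r5=0x42
body[1] add  r0, r1, #56 -> r0=0xdd
body[2] add  r6, r2, r5 -> r6=0xe2
body[3] add  r2, r2, r5 -> r2=0xe2
body[4] mov  r2, r3 -> r2=0xcd
epilogue: pop r5=0x62, sp=0x79
epilogue: pop r2=0xa0, sp=0x7a
r6 is caller-saved -> body value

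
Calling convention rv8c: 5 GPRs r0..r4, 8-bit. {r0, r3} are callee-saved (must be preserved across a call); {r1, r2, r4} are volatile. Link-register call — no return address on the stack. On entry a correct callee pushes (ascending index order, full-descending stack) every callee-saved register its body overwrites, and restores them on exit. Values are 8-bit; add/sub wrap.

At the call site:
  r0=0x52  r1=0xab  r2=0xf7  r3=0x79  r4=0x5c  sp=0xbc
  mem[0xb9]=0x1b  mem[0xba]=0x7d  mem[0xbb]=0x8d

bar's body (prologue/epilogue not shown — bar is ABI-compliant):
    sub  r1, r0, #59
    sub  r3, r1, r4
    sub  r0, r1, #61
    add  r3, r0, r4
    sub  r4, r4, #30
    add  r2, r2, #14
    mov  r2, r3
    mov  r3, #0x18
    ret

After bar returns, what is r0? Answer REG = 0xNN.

REG = 0x52

prologue: push r0 -> mem[0xbb]=0x52, sp=0xbb
prologue: push r3 -> mem[0xba]=0x79, sp=0xba
body[0] sub  r1, r0, #59 -> r1=0x17
body[1] sub  r3, r1, r4 -> r3=0xbb
body[2] sub  r0, r1, #61 -> r0=0xda
body[3] add  r3, r0, r4 -> r3=0x36
body[4] sub  r4, r4, #30 -> r4=0x3e
body[5] add  r2, r2, #14 -> r2=0x05
body[6] mov  r2, r3 -> r2=0x36
body[7] mov  r3, #0x18 -> r3=0x18
epilogue: pop r3=0x79, sp=0xbb
epilogue: pop r0=0x52, sp=0xbc
r0 is callee-saved -> restored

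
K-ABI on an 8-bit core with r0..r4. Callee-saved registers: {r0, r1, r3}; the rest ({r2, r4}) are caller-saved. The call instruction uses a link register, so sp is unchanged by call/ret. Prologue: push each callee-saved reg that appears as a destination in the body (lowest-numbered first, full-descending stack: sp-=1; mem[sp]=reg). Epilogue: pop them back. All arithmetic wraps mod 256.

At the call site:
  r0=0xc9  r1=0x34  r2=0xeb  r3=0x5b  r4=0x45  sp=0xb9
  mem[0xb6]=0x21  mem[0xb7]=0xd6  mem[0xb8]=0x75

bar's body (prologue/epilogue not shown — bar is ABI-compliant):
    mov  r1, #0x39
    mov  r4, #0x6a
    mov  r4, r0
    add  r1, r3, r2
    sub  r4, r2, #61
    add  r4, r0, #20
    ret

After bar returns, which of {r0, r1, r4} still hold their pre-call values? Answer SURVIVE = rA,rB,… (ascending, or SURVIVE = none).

prologue: push r1 -> mem[0xb8]=0x34, sp=0xb8
body[0] mov  r1, #0x39 -> r1=0x39
body[1] mov  r4, #0x6a -> r4=0x6a
body[2] mov  r4, r0 -> r4=0xc9
body[3] add  r1, r3, r2 -> r1=0x46
body[4] sub  r4, r2, #61 -> r4=0xae
body[5] add  r4, r0, #20 -> r4=0xdd
epilogue: pop r1=0x34, sp=0xb9
r0: callee-saved, written=False
r1: callee-saved, written=True
r4: caller-saved, written=True

SURVIVE = r0,r1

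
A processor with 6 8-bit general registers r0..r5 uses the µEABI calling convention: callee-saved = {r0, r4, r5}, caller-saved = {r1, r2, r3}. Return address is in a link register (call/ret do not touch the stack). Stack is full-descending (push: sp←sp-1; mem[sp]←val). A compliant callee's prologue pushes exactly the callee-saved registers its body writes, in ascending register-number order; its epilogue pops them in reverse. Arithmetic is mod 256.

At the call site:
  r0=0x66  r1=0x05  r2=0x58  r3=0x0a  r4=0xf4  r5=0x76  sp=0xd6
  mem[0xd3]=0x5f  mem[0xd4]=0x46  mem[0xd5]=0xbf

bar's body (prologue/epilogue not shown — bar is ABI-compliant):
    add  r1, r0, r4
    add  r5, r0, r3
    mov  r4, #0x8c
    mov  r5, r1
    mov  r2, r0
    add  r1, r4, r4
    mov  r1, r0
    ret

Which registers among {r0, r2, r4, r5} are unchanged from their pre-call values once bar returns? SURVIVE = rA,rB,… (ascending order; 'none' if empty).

SURVIVE = r0,r4,r5

prologue: push r4 -> mem[0xd5]=0xf4, sp=0xd5
prologue: push r5 -> mem[0xd4]=0x76, sp=0xd4
body[0] add  r1, r0, r4 -> r1=0x5a
body[1] add  r5, r0, r3 -> r5=0x70
body[2] mov  r4, #0x8c -> r4=0x8c
body[3] mov  r5, r1 -> r5=0x5a
body[4] mov  r2, r0 -> r2=0x66
body[5] add  r1, r4, r4 -> r1=0x18
body[6] mov  r1, r0 -> r1=0x66
epilogue: pop r5=0x76, sp=0xd5
epilogue: pop r4=0xf4, sp=0xd6
r0: callee-saved, written=False
r2: caller-saved, written=True
r4: callee-saved, written=True
r5: callee-saved, written=True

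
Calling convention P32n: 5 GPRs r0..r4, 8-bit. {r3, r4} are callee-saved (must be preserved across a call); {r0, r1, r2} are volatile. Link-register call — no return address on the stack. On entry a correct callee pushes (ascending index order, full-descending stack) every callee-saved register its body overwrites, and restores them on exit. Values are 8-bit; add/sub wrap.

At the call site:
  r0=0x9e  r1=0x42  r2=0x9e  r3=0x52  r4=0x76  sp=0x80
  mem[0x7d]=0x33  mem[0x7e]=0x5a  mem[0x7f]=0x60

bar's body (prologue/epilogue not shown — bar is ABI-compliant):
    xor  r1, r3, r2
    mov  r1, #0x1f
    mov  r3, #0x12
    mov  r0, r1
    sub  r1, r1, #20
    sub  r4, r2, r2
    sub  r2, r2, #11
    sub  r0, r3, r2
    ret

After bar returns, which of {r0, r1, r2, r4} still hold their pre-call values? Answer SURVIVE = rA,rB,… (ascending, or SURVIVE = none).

SURVIVE = r4

prologue: push r3 → mem[0x7f]=0x52, sp=0x7f
prologue: push r4 → mem[0x7e]=0x76, sp=0x7e
body[0] xor  r1, r3, r2 → r1=0xcc
body[1] mov  r1, #0x1f → r1=0x1f
body[2] mov  r3, #0x12 → r3=0x12
body[3] mov  r0, r1 → r0=0x1f
body[4] sub  r1, r1, #20 → r1=0x0b
body[5] sub  r4, r2, r2 → r4=0x00
body[6] sub  r2, r2, #11 → r2=0x93
body[7] sub  r0, r3, r2 → r0=0x7f
epilogue: pop r4=0x76, sp=0x7f
epilogue: pop r3=0x52, sp=0x80
r0: caller-saved, written=True
r1: caller-saved, written=True
r2: caller-saved, written=True
r4: callee-saved, written=True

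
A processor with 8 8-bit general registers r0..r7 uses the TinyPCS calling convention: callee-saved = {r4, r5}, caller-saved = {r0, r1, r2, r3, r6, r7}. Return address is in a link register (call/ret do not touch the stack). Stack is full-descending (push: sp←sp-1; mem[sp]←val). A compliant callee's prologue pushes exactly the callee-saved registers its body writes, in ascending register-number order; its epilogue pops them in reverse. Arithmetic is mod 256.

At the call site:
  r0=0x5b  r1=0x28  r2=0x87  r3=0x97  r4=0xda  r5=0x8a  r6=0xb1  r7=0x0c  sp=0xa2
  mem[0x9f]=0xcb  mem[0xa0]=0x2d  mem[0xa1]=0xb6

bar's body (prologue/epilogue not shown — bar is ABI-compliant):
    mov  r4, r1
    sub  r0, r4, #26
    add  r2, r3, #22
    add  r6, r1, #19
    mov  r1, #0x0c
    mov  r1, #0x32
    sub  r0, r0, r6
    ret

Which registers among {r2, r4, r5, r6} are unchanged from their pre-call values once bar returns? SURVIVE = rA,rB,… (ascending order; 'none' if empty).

SURVIVE = r4,r5

prologue: push r4 -> mem[0xa1]=0xda, sp=0xa1
body[0] mov  r4, r1 -> r4=0x28
body[1] sub  r0, r4, #26 -> r0=0x0e
body[2] add  r2, r3, #22 -> r2=0xad
body[3] add  r6, r1, #19 -> r6=0x3b
body[4] mov  r1, #0x0c -> r1=0x0c
body[5] mov  r1, #0x32 -> r1=0x32
body[6] sub  r0, r0, r6 -> r0=0xd3
epilogue: pop r4=0xda, sp=0xa2
r2: caller-saved, written=True
r4: callee-saved, written=True
r5: callee-saved, written=False
r6: caller-saved, written=True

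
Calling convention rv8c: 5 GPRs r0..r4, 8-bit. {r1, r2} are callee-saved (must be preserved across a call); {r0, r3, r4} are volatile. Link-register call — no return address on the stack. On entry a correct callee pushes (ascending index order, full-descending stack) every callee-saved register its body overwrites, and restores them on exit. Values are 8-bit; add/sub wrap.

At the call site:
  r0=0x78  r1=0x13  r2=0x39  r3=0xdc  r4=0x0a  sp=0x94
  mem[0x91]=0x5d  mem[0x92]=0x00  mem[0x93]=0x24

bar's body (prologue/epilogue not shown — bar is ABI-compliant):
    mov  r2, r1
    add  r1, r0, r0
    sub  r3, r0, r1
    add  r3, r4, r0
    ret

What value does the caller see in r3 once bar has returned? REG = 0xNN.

prologue: push r1 → mem[0x93]=0x13, sp=0x93
prologue: push r2 → mem[0x92]=0x39, sp=0x92
body[0] mov  r2, r1 → r2=0x13
body[1] add  r1, r0, r0 → r1=0xf0
body[2] sub  r3, r0, r1 → r3=0x88
body[3] add  r3, r4, r0 → r3=0x82
epilogue: pop r2=0x39, sp=0x93
epilogue: pop r1=0x13, sp=0x94
r3 is caller-saved → body value

REG = 0x82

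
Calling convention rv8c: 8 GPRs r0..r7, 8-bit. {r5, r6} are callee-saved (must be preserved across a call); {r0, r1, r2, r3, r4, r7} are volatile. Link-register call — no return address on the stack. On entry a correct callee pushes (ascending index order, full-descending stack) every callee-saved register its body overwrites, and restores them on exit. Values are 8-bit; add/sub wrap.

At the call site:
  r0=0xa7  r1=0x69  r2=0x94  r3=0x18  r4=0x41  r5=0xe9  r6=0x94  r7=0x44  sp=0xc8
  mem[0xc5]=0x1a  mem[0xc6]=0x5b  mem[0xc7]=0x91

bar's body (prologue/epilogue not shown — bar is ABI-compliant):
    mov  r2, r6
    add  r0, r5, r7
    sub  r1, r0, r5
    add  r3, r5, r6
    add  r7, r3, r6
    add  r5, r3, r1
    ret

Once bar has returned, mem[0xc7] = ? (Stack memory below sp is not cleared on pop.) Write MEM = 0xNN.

prologue: push r5 -> mem[0xc7]=0xe9, sp=0xc7
body[0] mov  r2, r6 -> r2=0x94
body[1] add  r0, r5, r7 -> r0=0x2d
body[2] sub  r1, r0, r5 -> r1=0x44
body[3] add  r3, r5, r6 -> r3=0x7d
body[4] add  r7, r3, r6 -> r7=0x11
body[5] add  r5, r3, r1 -> r5=0xc1
epilogue: pop r5=0xe9, sp=0xc8
prologue pushed ['r5'] at ['0xc7']

MEM = 0xe9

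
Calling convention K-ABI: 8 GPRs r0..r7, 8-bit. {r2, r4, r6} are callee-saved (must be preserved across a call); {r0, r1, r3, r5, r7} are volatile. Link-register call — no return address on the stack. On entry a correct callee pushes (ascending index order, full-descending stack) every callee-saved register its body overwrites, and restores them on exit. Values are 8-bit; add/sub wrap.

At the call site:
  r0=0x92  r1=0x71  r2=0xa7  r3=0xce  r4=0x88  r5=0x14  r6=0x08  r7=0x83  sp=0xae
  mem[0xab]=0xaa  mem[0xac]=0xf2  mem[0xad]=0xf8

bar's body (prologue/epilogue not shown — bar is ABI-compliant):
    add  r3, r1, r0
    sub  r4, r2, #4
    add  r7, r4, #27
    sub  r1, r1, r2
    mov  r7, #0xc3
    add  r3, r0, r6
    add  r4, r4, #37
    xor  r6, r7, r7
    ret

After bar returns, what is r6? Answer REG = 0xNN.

REG = 0x08

prologue: push r4 → mem[0xad]=0x88, sp=0xad
prologue: push r6 → mem[0xac]=0x08, sp=0xac
body[0] add  r3, r1, r0 → r3=0x03
body[1] sub  r4, r2, #4 → r4=0xa3
body[2] add  r7, r4, #27 → r7=0xbe
body[3] sub  r1, r1, r2 → r1=0xca
body[4] mov  r7, #0xc3 → r7=0xc3
body[5] add  r3, r0, r6 → r3=0x9a
body[6] add  r4, r4, #37 → r4=0xc8
body[7] xor  r6, r7, r7 → r6=0x00
epilogue: pop r6=0x08, sp=0xad
epilogue: pop r4=0x88, sp=0xae
r6 is callee-saved → restored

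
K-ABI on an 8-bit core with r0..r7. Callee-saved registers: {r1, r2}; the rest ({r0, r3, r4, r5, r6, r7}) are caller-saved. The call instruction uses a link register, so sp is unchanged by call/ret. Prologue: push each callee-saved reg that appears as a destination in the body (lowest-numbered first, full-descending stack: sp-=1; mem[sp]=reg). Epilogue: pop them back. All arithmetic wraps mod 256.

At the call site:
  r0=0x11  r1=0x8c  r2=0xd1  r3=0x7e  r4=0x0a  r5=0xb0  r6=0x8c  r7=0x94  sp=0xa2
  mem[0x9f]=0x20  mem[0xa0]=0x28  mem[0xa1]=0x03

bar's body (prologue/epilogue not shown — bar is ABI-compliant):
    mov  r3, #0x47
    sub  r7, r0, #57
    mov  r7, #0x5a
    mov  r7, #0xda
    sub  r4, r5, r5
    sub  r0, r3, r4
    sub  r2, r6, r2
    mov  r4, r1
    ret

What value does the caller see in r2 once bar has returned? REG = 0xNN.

REG = 0xd1

prologue: push r2 → mem[0xa1]=0xd1, sp=0xa1
body[0] mov  r3, #0x47 → r3=0x47
body[1] sub  r7, r0, #57 → r7=0xd8
body[2] mov  r7, #0x5a → r7=0x5a
body[3] mov  r7, #0xda → r7=0xda
body[4] sub  r4, r5, r5 → r4=0x00
body[5] sub  r0, r3, r4 → r0=0x47
body[6] sub  r2, r6, r2 → r2=0xbb
body[7] mov  r4, r1 → r4=0x8c
epilogue: pop r2=0xd1, sp=0xa2
r2 is callee-saved → restored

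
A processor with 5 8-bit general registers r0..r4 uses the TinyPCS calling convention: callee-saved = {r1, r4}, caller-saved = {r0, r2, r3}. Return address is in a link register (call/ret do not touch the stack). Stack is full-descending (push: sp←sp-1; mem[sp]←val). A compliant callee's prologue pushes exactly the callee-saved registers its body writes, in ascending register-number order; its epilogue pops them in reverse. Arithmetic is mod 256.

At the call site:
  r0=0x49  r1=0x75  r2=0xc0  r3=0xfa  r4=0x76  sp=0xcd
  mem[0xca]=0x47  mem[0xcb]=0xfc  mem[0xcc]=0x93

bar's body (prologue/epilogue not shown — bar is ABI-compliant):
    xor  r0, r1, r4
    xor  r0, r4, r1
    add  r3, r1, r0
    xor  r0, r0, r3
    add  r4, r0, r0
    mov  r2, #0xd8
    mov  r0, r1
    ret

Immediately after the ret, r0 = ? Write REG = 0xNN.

REG = 0x75

prologue: push r4 → mem[0xcc]=0x76, sp=0xcc
body[0] xor  r0, r1, r4 → r0=0x03
body[1] xor  r0, r4, r1 → r0=0x03
body[2] add  r3, r1, r0 → r3=0x78
body[3] xor  r0, r0, r3 → r0=0x7b
body[4] add  r4, r0, r0 → r4=0xf6
body[5] mov  r2, #0xd8 → r2=0xd8
body[6] mov  r0, r1 → r0=0x75
epilogue: pop r4=0x76, sp=0xcd
r0 is caller-saved → body value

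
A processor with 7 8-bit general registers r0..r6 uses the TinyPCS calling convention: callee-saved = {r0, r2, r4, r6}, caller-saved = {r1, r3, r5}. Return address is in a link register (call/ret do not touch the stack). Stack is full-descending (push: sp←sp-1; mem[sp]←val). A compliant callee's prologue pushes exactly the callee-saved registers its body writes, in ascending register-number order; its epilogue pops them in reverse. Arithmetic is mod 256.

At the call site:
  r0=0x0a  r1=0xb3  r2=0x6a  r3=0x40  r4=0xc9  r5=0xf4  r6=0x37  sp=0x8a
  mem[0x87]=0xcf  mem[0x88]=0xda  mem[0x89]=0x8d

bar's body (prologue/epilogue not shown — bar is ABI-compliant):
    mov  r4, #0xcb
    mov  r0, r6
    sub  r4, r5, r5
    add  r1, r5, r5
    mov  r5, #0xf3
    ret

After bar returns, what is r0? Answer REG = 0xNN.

REG = 0x0a

prologue: push r0 → mem[0x89]=0x0a, sp=0x89
prologue: push r4 → mem[0x88]=0xc9, sp=0x88
body[0] mov  r4, #0xcb → r4=0xcb
body[1] mov  r0, r6 → r0=0x37
body[2] sub  r4, r5, r5 → r4=0x00
body[3] add  r1, r5, r5 → r1=0xe8
body[4] mov  r5, #0xf3 → r5=0xf3
epilogue: pop r4=0xc9, sp=0x89
epilogue: pop r0=0x0a, sp=0x8a
r0 is callee-saved → restored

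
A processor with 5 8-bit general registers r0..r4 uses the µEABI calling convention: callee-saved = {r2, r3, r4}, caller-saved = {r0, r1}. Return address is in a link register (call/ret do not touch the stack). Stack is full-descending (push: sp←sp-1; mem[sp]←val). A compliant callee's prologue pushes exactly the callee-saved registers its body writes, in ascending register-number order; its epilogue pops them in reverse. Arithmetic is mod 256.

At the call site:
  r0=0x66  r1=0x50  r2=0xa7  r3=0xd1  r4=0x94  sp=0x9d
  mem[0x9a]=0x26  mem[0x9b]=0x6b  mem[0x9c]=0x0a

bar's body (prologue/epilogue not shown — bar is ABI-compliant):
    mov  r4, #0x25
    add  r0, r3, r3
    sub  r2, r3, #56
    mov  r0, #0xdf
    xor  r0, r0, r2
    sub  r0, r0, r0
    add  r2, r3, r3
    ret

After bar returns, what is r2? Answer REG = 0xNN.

prologue: push r2 -> mem[0x9c]=0xa7, sp=0x9c
prologue: push r4 -> mem[0x9b]=0x94, sp=0x9b
body[0] mov  r4, #0x25 -> r4=0x25
body[1] add  r0, r3, r3 -> r0=0xa2
body[2] sub  r2, r3, #56 -> r2=0x99
body[3] mov  r0, #0xdf -> r0=0xdf
body[4] xor  r0, r0, r2 -> r0=0x46
body[5] sub  r0, r0, r0 -> r0=0x00
body[6] add  r2, r3, r3 -> r2=0xa2
epilogue: pop r4=0x94, sp=0x9c
epilogue: pop r2=0xa7, sp=0x9d
r2 is callee-saved -> restored

REG = 0xa7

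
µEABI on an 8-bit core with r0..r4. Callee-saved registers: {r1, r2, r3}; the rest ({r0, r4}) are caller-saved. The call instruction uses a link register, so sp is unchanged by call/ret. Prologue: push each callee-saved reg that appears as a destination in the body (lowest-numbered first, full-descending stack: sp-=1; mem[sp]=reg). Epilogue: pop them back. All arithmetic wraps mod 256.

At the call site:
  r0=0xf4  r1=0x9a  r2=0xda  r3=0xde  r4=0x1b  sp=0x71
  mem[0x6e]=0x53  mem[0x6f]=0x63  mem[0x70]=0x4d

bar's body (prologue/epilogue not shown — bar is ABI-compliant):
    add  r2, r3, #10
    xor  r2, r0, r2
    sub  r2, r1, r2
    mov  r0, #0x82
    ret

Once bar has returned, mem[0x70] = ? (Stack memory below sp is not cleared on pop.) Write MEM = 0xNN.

prologue: push r2 -> mem[0x70]=0xda, sp=0x70
body[0] add  r2, r3, #10 -> r2=0xe8
body[1] xor  r2, r0, r2 -> r2=0x1c
body[2] sub  r2, r1, r2 -> r2=0x7e
body[3] mov  r0, #0x82 -> r0=0x82
epilogue: pop r2=0xda, sp=0x71
prologue pushed ['r2'] at ['0x70']

MEM = 0xda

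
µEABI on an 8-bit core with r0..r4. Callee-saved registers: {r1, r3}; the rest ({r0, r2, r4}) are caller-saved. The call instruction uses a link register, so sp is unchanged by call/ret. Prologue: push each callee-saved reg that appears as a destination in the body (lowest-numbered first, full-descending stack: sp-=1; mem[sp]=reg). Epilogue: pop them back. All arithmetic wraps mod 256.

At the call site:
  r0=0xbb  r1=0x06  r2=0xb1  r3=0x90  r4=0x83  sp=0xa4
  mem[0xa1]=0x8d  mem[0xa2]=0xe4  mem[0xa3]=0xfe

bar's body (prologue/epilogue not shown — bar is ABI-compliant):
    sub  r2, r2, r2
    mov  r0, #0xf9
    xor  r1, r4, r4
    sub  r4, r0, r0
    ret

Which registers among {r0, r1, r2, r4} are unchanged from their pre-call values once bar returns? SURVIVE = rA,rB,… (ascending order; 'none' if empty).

SURVIVE = r1

prologue: push r1 → mem[0xa3]=0x06, sp=0xa3
body[0] sub  r2, r2, r2 → r2=0x00
body[1] mov  r0, #0xf9 → r0=0xf9
body[2] xor  r1, r4, r4 → r1=0x00
body[3] sub  r4, r0, r0 → r4=0x00
epilogue: pop r1=0x06, sp=0xa4
r0: caller-saved, written=True
r1: callee-saved, written=True
r2: caller-saved, written=True
r4: caller-saved, written=True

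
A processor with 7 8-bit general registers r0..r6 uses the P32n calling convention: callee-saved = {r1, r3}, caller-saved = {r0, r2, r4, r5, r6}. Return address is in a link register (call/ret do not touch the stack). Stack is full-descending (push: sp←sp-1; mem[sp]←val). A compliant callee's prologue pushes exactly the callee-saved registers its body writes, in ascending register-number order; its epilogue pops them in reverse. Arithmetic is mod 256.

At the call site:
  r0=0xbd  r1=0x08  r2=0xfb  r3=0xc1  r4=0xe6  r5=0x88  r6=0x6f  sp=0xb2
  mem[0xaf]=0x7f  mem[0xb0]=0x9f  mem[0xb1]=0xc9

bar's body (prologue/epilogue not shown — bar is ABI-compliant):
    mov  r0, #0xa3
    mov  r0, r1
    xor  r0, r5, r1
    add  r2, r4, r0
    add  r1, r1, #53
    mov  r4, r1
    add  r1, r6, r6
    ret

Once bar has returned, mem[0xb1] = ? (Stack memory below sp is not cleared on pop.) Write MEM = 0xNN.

prologue: push r1 -> mem[0xb1]=0x08, sp=0xb1
body[0] mov  r0, #0xa3 -> r0=0xa3
body[1] mov  r0, r1 -> r0=0x08
body[2] xor  r0, r5, r1 -> r0=0x80
body[3] add  r2, r4, r0 -> r2=0x66
body[4] add  r1, r1, #53 -> r1=0x3d
body[5] mov  r4, r1 -> r4=0x3d
body[6] add  r1, r6, r6 -> r1=0xde
epilogue: pop r1=0x08, sp=0xb2
prologue pushed ['r1'] at ['0xb1']

MEM = 0x08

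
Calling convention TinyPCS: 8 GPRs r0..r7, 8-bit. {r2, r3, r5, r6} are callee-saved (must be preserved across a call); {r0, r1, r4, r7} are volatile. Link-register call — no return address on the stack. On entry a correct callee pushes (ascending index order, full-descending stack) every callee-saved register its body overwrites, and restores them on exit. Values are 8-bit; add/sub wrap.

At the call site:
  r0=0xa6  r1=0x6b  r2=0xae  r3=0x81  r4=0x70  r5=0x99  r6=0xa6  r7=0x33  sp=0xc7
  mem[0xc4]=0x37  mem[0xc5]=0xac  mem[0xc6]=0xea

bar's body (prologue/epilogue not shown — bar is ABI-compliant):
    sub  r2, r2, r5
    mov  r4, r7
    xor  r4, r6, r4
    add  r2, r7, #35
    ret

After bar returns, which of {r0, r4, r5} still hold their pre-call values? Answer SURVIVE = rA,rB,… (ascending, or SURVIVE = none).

SURVIVE = r0,r5

prologue: push r2 -> mem[0xc6]=0xae, sp=0xc6
body[0] sub  r2, r2, r5 -> r2=0x15
body[1] mov  r4, r7 -> r4=0x33
body[2] xor  r4, r6, r4 -> r4=0x95
body[3] add  r2, r7, #35 -> r2=0x56
epilogue: pop r2=0xae, sp=0xc7
r0: caller-saved, written=False
r4: caller-saved, written=True
r5: callee-saved, written=False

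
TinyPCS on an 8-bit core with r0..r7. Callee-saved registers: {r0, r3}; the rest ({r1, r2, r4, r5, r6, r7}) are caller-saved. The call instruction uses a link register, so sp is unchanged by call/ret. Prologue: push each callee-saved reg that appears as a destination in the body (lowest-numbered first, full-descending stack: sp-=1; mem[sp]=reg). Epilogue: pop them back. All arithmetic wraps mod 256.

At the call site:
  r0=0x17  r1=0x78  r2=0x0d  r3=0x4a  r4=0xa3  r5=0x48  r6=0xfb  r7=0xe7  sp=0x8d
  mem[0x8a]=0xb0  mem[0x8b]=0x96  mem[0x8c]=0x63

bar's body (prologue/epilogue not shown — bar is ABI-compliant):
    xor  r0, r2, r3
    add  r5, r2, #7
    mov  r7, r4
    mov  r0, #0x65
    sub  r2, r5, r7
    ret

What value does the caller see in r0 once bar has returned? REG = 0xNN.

prologue: push r0 -> mem[0x8c]=0x17, sp=0x8c
body[0] xor  r0, r2, r3 -> r0=0x47
body[1] add  r5, r2, #7 -> r5=0x14
body[2] mov  r7, r4 -> r7=0xa3
body[3] mov  r0, #0x65 -> r0=0x65
body[4] sub  r2, r5, r7 -> r2=0x71
epilogue: pop r0=0x17, sp=0x8d
r0 is callee-saved -> restored

REG = 0x17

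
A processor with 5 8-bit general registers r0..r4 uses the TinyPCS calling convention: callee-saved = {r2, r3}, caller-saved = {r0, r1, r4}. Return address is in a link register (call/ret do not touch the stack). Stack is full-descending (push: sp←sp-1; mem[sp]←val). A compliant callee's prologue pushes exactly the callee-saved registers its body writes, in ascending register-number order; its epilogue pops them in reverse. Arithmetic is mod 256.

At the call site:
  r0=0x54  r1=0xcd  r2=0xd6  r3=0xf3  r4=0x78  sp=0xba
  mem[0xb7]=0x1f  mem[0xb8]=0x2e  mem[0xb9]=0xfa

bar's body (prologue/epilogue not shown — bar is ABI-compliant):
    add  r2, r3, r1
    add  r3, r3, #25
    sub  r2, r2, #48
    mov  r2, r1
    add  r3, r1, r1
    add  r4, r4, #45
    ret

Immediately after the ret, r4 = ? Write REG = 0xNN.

REG = 0xa5

prologue: push r2 → mem[0xb9]=0xd6, sp=0xb9
prologue: push r3 → mem[0xb8]=0xf3, sp=0xb8
body[0] add  r2, r3, r1 → r2=0xc0
body[1] add  r3, r3, #25 → r3=0x0c
body[2] sub  r2, r2, #48 → r2=0x90
body[3] mov  r2, r1 → r2=0xcd
body[4] add  r3, r1, r1 → r3=0x9a
body[5] add  r4, r4, #45 → r4=0xa5
epilogue: pop r3=0xf3, sp=0xb9
epilogue: pop r2=0xd6, sp=0xba
r4 is caller-saved → body value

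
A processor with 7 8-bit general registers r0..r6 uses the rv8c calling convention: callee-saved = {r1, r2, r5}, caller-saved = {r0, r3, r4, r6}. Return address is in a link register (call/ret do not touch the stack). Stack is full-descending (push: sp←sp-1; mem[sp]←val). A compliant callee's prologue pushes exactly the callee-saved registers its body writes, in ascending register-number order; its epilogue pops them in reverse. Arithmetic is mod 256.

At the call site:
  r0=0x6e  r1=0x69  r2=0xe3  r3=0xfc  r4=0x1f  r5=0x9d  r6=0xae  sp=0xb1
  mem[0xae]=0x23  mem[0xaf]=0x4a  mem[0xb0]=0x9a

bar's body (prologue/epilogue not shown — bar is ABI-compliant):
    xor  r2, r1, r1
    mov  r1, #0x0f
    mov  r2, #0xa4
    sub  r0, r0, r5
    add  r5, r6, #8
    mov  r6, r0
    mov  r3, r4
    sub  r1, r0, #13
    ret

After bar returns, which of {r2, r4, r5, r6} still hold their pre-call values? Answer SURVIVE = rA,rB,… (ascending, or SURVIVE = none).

prologue: push r1 → mem[0xb0]=0x69, sp=0xb0
prologue: push r2 → mem[0xaf]=0xe3, sp=0xaf
prologue: push r5 → mem[0xae]=0x9d, sp=0xae
body[0] xor  r2, r1, r1 → r2=0x00
body[1] mov  r1, #0x0f → r1=0x0f
body[2] mov  r2, #0xa4 → r2=0xa4
body[3] sub  r0, r0, r5 → r0=0xd1
body[4] add  r5, r6, #8 → r5=0xb6
body[5] mov  r6, r0 → r6=0xd1
body[6] mov  r3, r4 → r3=0x1f
body[7] sub  r1, r0, #13 → r1=0xc4
epilogue: pop r5=0x9d, sp=0xaf
epilogue: pop r2=0xe3, sp=0xb0
epilogue: pop r1=0x69, sp=0xb1
r2: callee-saved, written=True
r4: caller-saved, written=False
r5: callee-saved, written=True
r6: caller-saved, written=True

SURVIVE = r2,r4,r5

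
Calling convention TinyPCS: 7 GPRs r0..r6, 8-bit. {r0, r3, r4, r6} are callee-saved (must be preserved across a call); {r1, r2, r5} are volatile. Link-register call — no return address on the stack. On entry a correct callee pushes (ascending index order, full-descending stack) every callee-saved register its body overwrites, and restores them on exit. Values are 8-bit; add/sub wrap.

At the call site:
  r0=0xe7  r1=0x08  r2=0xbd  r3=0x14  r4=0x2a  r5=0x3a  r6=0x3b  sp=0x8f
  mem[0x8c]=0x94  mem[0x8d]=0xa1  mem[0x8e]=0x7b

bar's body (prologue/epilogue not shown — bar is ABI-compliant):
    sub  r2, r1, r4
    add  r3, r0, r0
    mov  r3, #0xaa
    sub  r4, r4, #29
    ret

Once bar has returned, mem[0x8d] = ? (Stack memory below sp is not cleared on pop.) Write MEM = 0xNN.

MEM = 0x2a

prologue: push r3 -> mem[0x8e]=0x14, sp=0x8e
prologue: push r4 -> mem[0x8d]=0x2a, sp=0x8d
body[0] sub  r2, r1, r4 -> r2=0xde
body[1] add  r3, r0, r0 -> r3=0xce
body[2] mov  r3, #0xaa -> r3=0xaa
body[3] sub  r4, r4, #29 -> r4=0x0d
epilogue: pop r4=0x2a, sp=0x8e
epilogue: pop r3=0x14, sp=0x8f
prologue pushed ['r3', 'r4'] at ['0x8e', '0x8d']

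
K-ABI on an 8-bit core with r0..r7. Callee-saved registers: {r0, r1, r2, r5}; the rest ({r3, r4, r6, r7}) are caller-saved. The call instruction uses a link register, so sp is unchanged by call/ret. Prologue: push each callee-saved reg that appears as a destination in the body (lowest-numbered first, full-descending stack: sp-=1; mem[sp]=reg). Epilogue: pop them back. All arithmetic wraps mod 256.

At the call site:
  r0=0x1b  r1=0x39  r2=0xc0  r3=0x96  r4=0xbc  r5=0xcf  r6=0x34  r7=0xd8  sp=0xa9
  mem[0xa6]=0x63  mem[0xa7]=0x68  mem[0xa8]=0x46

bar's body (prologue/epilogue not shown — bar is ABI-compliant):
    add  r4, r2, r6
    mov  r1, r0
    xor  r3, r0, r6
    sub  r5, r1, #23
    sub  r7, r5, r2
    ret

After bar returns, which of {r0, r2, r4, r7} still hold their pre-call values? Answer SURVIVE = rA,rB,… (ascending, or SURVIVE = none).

prologue: push r1 → mem[0xa8]=0x39, sp=0xa8
prologue: push r5 → mem[0xa7]=0xcf, sp=0xa7
body[0] add  r4, r2, r6 → r4=0xf4
body[1] mov  r1, r0 → r1=0x1b
body[2] xor  r3, r0, r6 → r3=0x2f
body[3] sub  r5, r1, #23 → r5=0x04
body[4] sub  r7, r5, r2 → r7=0x44
epilogue: pop r5=0xcf, sp=0xa8
epilogue: pop r1=0x39, sp=0xa9
r0: callee-saved, written=False
r2: callee-saved, written=False
r4: caller-saved, written=True
r7: caller-saved, written=True

SURVIVE = r0,r2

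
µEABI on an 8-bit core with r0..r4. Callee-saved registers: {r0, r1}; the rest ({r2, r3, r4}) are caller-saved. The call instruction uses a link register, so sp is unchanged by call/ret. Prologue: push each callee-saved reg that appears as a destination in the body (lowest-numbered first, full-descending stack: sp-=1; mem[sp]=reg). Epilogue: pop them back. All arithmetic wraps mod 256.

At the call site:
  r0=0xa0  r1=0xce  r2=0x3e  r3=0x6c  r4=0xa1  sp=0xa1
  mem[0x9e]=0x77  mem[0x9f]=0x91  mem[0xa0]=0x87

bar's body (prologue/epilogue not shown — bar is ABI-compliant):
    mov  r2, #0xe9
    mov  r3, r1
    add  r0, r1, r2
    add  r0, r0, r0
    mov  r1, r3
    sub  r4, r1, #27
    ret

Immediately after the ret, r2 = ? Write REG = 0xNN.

REG = 0xe9

prologue: push r0 -> mem[0xa0]=0xa0, sp=0xa0
prologue: push r1 -> mem[0x9f]=0xce, sp=0x9f
body[0] mov  r2, #0xe9 -> r2=0xe9
body[1] mov  r3, r1 -> r3=0xce
body[2] add  r0, r1, r2 -> r0=0xb7
body[3] add  r0, r0, r0 -> r0=0x6e
body[4] mov  r1, r3 -> r1=0xce
body[5] sub  r4, r1, #27 -> r4=0xb3
epilogue: pop r1=0xce, sp=0xa0
epilogue: pop r0=0xa0, sp=0xa1
r2 is caller-saved -> body value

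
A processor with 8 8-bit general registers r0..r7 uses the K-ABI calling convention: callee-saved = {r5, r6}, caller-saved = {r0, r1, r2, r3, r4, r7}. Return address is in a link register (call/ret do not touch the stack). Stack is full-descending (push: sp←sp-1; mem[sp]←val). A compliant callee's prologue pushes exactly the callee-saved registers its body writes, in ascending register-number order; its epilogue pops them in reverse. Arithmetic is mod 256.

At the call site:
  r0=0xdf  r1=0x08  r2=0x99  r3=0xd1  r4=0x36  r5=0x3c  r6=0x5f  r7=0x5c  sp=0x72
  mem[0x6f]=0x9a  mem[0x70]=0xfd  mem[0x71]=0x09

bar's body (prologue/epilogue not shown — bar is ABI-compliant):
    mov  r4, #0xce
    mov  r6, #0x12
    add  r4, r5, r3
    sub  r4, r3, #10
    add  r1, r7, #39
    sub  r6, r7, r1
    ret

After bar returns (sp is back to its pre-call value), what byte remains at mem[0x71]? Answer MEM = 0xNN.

prologue: push r6 → mem[0x71]=0x5f, sp=0x71
body[0] mov  r4, #0xce → r4=0xce
body[1] mov  r6, #0x12 → r6=0x12
body[2] add  r4, r5, r3 → r4=0x0d
body[3] sub  r4, r3, #10 → r4=0xc7
body[4] add  r1, r7, #39 → r1=0x83
body[5] sub  r6, r7, r1 → r6=0xd9
epilogue: pop r6=0x5f, sp=0x72
prologue pushed ['r6'] at ['0x71']

MEM = 0x5f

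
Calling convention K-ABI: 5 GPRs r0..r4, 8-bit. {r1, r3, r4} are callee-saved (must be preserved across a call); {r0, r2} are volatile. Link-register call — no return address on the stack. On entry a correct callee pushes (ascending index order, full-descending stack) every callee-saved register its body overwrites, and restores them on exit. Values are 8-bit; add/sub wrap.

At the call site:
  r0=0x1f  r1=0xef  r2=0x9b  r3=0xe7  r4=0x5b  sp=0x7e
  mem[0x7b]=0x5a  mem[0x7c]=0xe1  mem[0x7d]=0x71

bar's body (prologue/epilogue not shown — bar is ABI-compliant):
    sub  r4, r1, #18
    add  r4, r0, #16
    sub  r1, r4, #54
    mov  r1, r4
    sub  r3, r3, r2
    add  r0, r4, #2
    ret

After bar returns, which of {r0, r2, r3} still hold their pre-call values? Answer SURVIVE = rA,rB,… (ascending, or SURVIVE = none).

prologue: push r1 → mem[0x7d]=0xef, sp=0x7d
prologue: push r3 → mem[0x7c]=0xe7, sp=0x7c
prologue: push r4 → mem[0x7b]=0x5b, sp=0x7b
body[0] sub  r4, r1, #18 → r4=0xdd
body[1] add  r4, r0, #16 → r4=0x2f
body[2] sub  r1, r4, #54 → r1=0xf9
body[3] mov  r1, r4 → r1=0x2f
body[4] sub  r3, r3, r2 → r3=0x4c
body[5] add  r0, r4, #2 → r0=0x31
epilogue: pop r4=0x5b, sp=0x7c
epilogue: pop r3=0xe7, sp=0x7d
epilogue: pop r1=0xef, sp=0x7e
r0: caller-saved, written=True
r2: caller-saved, written=False
r3: callee-saved, written=True

SURVIVE = r2,r3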